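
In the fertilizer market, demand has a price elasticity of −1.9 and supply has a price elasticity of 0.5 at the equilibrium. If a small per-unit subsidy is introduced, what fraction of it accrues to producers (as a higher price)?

Producer share = 19/24

For a small subsidy around the equilibrium, the benefit split depends on the relative slopes, which at a point are proportional to the elasticities.
Buyer share = εs/(εs + |εd|) = 0.5/(0.5 + 1.9) = 5/24; seller share = |εd|/(εs + |εd|) = 19/24.
So producers capture 19/24 of the subsidy.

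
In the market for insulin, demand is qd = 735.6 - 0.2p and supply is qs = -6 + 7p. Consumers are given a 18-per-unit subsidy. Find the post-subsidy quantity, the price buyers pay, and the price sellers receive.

Pre-subsidy: 735.6 - 0.2p = -6 + 7p gives p* = 103, q* = 715.
With the rebate, buyers effectively pay pb = ps − 18, where ps is the price sellers receive.
Demand in terms of ps becomes qd = 735.6 − 0.2(ps − 18) = 739.2 - 0.2ps. Setting this equal to supply: 739.2 - 0.2ps = -6 + 7ps, so ps = 103.5.
Buyers pay pb = 103.5 − 18 = 85.5; q' = -6 + 7·103.5 = 718.5.

q' = 718.5; buyers pay 85.5; sellers receive 103.5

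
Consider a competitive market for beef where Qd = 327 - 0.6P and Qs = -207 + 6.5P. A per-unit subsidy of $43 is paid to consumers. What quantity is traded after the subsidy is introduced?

Pre-subsidy: 327 - 0.6P = -207 + 6.5P gives P* = 5340/71, Q* = 20013/71.
With the rebate, buyers effectively pay Pb = Ps − 43, where Ps is the price sellers receive.
Demand in terms of Ps becomes Qd = 327 − 0.6(Ps − 43) = 352.8 - 0.6Ps. Setting this equal to supply: 352.8 - 0.6Ps = -207 + 6.5Ps, so Ps = 5598/71.
Buyers pay Pb = 5598/71 − 43 = 2545/71; Q' = -207 + 6.5·(5598/71) = 21690/71.

Q' = 21690/71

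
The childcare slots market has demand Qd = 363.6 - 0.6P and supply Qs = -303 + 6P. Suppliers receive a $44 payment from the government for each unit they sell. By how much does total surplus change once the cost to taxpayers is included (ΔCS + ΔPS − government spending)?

Pre-subsidy: 363.6 - 0.6P = -303 + 6P gives P* = 101, Q* = 303.
With the subsidy, sellers receive Ps = Pb + 44 for each unit, where Pb is the price buyers pay.
Supply in terms of Pb becomes Qs = -303 + 6(Pb + 44) = -39 + 6Pb. Setting this equal to demand: 363.6 - 0.6Pb = -39 + 6Pb, so Pb = 61.
Sellers receive Ps = 61 + 44 = 105; Q' = 363.6 − 0.6·61 = 327.
ΔCS = ½(303 + 327)(101 − 61) = 12600; ΔPS = ½(303 + 327)(105 − 101) = 1260.
Government spending = 44 × 327 = 14388.
Net change = 12600 + 1260 − 14388 = -528. The loss equals the DWL triangle ½·44·24.

Net change in total surplus = -$528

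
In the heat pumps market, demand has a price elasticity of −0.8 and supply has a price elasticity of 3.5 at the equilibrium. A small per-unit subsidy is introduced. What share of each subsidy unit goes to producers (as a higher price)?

Producer share = 8/43

For a small subsidy around the equilibrium, the benefit split depends on the relative slopes, which at a point are proportional to the elasticities.
Buyer share = εs/(εs + |εd|) = 3.5/(3.5 + 0.8) = 35/43; seller share = |εd|/(εs + |εd|) = 8/43.
So producers capture 8/43 of the subsidy.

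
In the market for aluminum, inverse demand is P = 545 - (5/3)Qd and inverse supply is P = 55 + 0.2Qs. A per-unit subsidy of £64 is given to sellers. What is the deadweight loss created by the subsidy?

Deadweight loss = 7680/7

Pre-subsidy: 545 - (5/3)Q = 55 + 0.2Q gives Q* = 262.5 and P* = 107.5.
With the subsidy, sellers receive Ps = Pb + 64 for each unit, where Pb is the price buyers pay.
On the curves, Pb = 545 - (5/3)Q and Ps = 55 + 0.2Q; the wedge Ps − Pb = 64 gives 55 + 0.2Q − (545 - (5/3)Q) = 64, so Q' = 4155/14.
Then Pb = 545 − (5/3)·(4155/14) = 705/14 and Ps = 55 + 0.2·(4155/14) = 1601/14.
The subsidy expands output by 4155/14 − 262.5 = 240/7 past the efficient level; on those units the gap between marginal cost and willingness to pay runs from 0 up to 64.
DWL = ½ × 64 × 240/7 = 7680/7.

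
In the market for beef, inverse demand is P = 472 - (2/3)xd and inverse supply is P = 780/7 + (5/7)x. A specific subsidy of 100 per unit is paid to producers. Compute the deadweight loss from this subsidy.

Deadweight loss = 105000/29

Pre-subsidy: 472 - (2/3)x = 780/7 + (5/7)x gives x* = 7572/29 and P* = 8640/29.
With the subsidy, sellers receive Ps = Pb + 100 for each unit, where Pb is the price buyers pay.
On the curves, Pb = 472 - (2/3)x and Ps = 780/7 + (5/7)x; the wedge Ps − Pb = 100 gives 780/7 + (5/7)x − (472 - (2/3)x) = 100, so x' = 9672/29.
Then Pb = 472 − (2/3)·(9672/29) = 7240/29 and Ps = 780/7 + (5/7)·(9672/29) = 10140/29.
The subsidy expands output by 9672/29 − 7572/29 = 2100/29 past the efficient level; on those units the gap between marginal cost and willingness to pay runs from 0 up to 100.
DWL = ½ × 100 × 2100/29 = 105000/29.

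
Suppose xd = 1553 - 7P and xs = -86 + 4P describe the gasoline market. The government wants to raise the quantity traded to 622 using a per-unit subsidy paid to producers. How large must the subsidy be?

At x = 622, invert demand for the buyer price: Pb = (1553 − 622)/7 = 133; invert supply for the seller price: Ps = (622 − (-86))/4 = 177.
The subsidy must fill the gap: s = Ps − Pb = 177 − 133 = 44.

Required subsidy s = 44 per unit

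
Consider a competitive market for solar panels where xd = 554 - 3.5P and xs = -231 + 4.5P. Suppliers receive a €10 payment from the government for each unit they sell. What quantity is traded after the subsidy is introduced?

Pre-subsidy: 554 - 3.5P = -231 + 4.5P gives P* = 98.125, x* = 210.5625.
With the subsidy, sellers receive Ps = Pb + 10 for each unit, where Pb is the price buyers pay.
Supply in terms of Pb becomes xs = -231 + 4.5(Pb + 10) = -186 + 4.5Pb. Setting this equal to demand: 554 - 3.5Pb = -186 + 4.5Pb, so Pb = 92.5.
Sellers receive Ps = 92.5 + 10 = 102.5; x' = 554 − 3.5·92.5 = 230.25.

x' = 230.25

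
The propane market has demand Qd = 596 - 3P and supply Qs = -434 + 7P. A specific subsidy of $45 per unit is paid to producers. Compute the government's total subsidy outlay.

Pre-subsidy: 596 - 3P = -434 + 7P gives P* = 103, Q* = 287.
With the subsidy, sellers receive Ps = Pb + 45 for each unit, where Pb is the price buyers pay.
Supply in terms of Pb becomes Qs = -434 + 7(Pb + 45) = -119 + 7Pb. Setting this equal to demand: 596 - 3Pb = -119 + 7Pb, so Pb = 71.5.
Sellers receive Ps = 71.5 + 45 = 116.5; Q' = 596 − 3·71.5 = 381.5.
Government outlay = subsidy × quantity = 45 × 381.5 = 17167.5.

Government cost = $17167.5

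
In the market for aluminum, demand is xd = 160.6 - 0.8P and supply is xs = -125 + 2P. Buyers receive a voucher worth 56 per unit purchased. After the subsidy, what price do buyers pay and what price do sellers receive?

Pre-subsidy: 160.6 - 0.8P = -125 + 2P gives P* = 102, x* = 79.
With the rebate, buyers effectively pay Pb = Ps − 56, where Ps is the price sellers receive.
Demand in terms of Ps becomes xd = 160.6 − 0.8(Ps − 56) = 205.4 - 0.8Ps. Setting this equal to supply: 205.4 - 0.8Ps = -125 + 2Ps, so Ps = 118.
Buyers pay Pb = 118 − 56 = 62; x' = -125 + 2·118 = 111.

Buyers pay 62; sellers receive 118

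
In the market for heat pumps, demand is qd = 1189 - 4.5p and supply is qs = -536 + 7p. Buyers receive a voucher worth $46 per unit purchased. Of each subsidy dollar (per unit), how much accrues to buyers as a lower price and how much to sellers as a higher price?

Pre-subsidy: 1189 - 4.5p = -536 + 7p gives p* = 150, q* = 514.
With the rebate, buyers effectively pay pb = ps − 46, where ps is the price sellers receive.
Demand in terms of ps becomes qd = 1189 − 4.5(ps − 46) = 1396 - 4.5ps. Setting this equal to supply: 1396 - 4.5ps = -536 + 7ps, so ps = 168.
Buyers pay pb = 168 − 46 = 122; q' = -536 + 7·168 = 640.
Buyers' price falls by p* − pb = 150 − 122 = 28; sellers' price rises by ps − p* = 168 − 150 = 18.

Buyers gain $28 per unit; sellers gain $18 per unit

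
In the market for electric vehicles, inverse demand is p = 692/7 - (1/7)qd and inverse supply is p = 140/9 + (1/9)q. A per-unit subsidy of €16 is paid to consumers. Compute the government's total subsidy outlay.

Government cost = €6256

Pre-subsidy: 692/7 - (1/7)q = 140/9 + (1/9)q gives q* = 328 and p* = 52.
With the rebate, buyers effectively pay pb = ps − 16, where ps is the price sellers receive.
On the curves, pb = 692/7 - (1/7)q and ps = 140/9 + (1/9)q; the wedge ps − pb = 16 gives 140/9 + (1/9)q − (692/7 - (1/7)q) = 16, so q' = 391.
Then pb = 692/7 − (1/7)·391 = 43 and ps = 140/9 + (1/9)·391 = 59.
Government outlay = subsidy × quantity = 16 × 391 = 6256.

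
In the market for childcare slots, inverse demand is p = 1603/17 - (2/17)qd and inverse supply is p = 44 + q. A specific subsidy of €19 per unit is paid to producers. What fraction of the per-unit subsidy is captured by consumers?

Pre-subsidy: 1603/17 - (2/17)q = 44 + q gives q* = 45 and p* = 89.
With the subsidy, sellers receive ps = pb + 19 for each unit, where pb is the price buyers pay.
On the curves, pb = 1603/17 - (2/17)q and ps = 44 + q; the wedge ps − pb = 19 gives 44 + q − (1603/17 - (2/17)q) = 19, so q' = 62.
Then pb = 1603/17 − (2/17)·62 = 87 and ps = 44 + 1·62 = 106.
Buyers' price falls by p* − pb = 89 − 87 = 2; sellers' price rises by ps − p* = 106 − 89 = 17.
So consumers capture 2/19 = 2/19 of each unit of subsidy.

Consumer share = 2/19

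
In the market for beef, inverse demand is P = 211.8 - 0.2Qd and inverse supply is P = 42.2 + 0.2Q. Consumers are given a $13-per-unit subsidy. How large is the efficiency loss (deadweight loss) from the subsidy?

Deadweight loss = $211.25

Pre-subsidy: 211.8 - 0.2Q = 42.2 + 0.2Q gives Q* = 424 and P* = 127.
With the rebate, buyers effectively pay Pb = Ps − 13, where Ps is the price sellers receive.
On the curves, Pb = 211.8 - 0.2Q and Ps = 42.2 + 0.2Q; the wedge Ps − Pb = 13 gives 42.2 + 0.2Q − (211.8 - 0.2Q) = 13, so Q' = 456.5.
Then Pb = 211.8 − 0.2·456.5 = 120.5 and Ps = 42.2 + 0.2·456.5 = 133.5.
The subsidy expands output by 456.5 − 424 = 32.5 past the efficient level; on those units the gap between marginal cost and willingness to pay runs from 0 up to 13.
DWL = ½ × 13 × 32.5 = 211.25.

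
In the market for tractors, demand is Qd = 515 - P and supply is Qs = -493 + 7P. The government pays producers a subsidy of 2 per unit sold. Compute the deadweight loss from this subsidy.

Deadweight loss = 1.75

Pre-subsidy: 515 - P = -493 + 7P gives P* = 126, Q* = 389.
With the subsidy, sellers receive Ps = Pb + 2 for each unit, where Pb is the price buyers pay.
Supply in terms of Pb becomes Qs = -493 + 7(Pb + 2) = -479 + 7Pb. Setting this equal to demand: 515 - Pb = -479 + 7Pb, so Pb = 124.25.
Sellers receive Ps = 124.25 + 2 = 126.25; Q' = 515 − 1·124.25 = 390.75.
The subsidy expands output by 390.75 − 389 = 1.75 past the efficient level; on those units the gap between marginal cost and willingness to pay runs from 0 up to 2.
DWL = ½ × 2 × 1.75 = 1.75.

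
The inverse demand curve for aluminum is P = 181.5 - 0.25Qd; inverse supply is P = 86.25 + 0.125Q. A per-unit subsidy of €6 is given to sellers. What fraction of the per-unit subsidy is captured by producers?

Pre-subsidy: 181.5 - 0.25Q = 86.25 + 0.125Q gives Q* = 254 and P* = 118.
With the subsidy, sellers receive Ps = Pb + 6 for each unit, where Pb is the price buyers pay.
On the curves, Pb = 181.5 - 0.25Q and Ps = 86.25 + 0.125Q; the wedge Ps − Pb = 6 gives 86.25 + 0.125Q − (181.5 - 0.25Q) = 6, so Q' = 270.
Then Pb = 181.5 − 0.25·270 = 114 and Ps = 86.25 + 0.125·270 = 120.
Buyers' price falls by P* − Pb = 118 − 114 = 4; sellers' price rises by Ps − P* = 120 − 118 = 2.
So producers capture 2/6 = 1/3 of each unit of subsidy.

Producer share = 1/3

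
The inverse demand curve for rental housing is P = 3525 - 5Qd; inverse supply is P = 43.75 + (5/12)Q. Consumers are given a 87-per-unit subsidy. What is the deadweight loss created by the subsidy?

Pre-subsidy: 3525 - 5Q = 43.75 + (5/12)Q gives Q* = 8355/13 and P* = 4050/13.
With the rebate, buyers effectively pay Pb = Ps − 87, where Ps is the price sellers receive.
On the curves, Pb = 3525 - 5Q and Ps = 43.75 + (5/12)Q; the wedge Ps − Pb = 87 gives 43.75 + (5/12)Q − (3525 - 5Q) = 87, so Q' = 42819/65.
Then Pb = 3525 − 5·(42819/65) = 3006/13 and Ps = 43.75 + (5/12)·(42819/65) = 4137/13.
The subsidy expands output by 42819/65 − 8355/13 = 1044/65 past the efficient level; on those units the gap between marginal cost and willingness to pay runs from 0 up to 87.
DWL = ½ × 87 × 1044/65 = 45414/65.

Deadweight loss = 45414/65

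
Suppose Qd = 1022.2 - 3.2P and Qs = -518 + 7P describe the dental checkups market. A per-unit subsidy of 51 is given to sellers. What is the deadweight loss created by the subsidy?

Pre-subsidy: 1022.2 - 3.2P = -518 + 7P gives P* = 151, Q* = 539.
With the subsidy, sellers receive Ps = Pb + 51 for each unit, where Pb is the price buyers pay.
Supply in terms of Pb becomes Qs = -518 + 7(Pb + 51) = -161 + 7Pb. Setting this equal to demand: 1022.2 - 3.2Pb = -161 + 7Pb, so Pb = 116.
Sellers receive Ps = 116 + 51 = 167; Q' = 1022.2 − 3.2·116 = 651.
The subsidy expands output by 651 − 539 = 112 past the efficient level; on those units the gap between marginal cost and willingness to pay runs from 0 up to 51.
DWL = ½ × 51 × 112 = 2856.

Deadweight loss = 2856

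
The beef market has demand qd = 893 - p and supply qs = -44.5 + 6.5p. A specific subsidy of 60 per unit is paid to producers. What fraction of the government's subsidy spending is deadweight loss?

Pre-subsidy: 893 - p = -44.5 + 6.5p gives p* = 125, q* = 768.
With the subsidy, sellers receive ps = pb + 60 for each unit, where pb is the price buyers pay.
Supply in terms of pb becomes qs = -44.5 + 6.5(pb + 60) = 345.5 + 6.5pb. Setting this equal to demand: 893 - pb = 345.5 + 6.5pb, so pb = 73.
Sellers receive ps = 73 + 60 = 133; q' = 893 − 1·73 = 820.
ΔCS = ½(768 + 820)(125 − 73) = 41288; ΔPS = ½(768 + 820)(133 − 125) = 6352.
Government spending = 60 × 820 = 49200.
DWL = ½ × 60 × (820 − 768) = 1560; fraction = 1560 / 49200 = 13/410.

DWL / government spending = 13/410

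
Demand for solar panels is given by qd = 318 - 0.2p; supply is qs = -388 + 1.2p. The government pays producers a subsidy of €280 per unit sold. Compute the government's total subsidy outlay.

Government cost = €74240

Pre-subsidy: 318 - 0.2p = -388 + 1.2p gives p* = 3530/7, q* = 1520/7.
With the subsidy, sellers receive ps = pb + 280 for each unit, where pb is the price buyers pay.
Supply in terms of pb becomes qs = -388 + 1.2(pb + 280) = -52 + 1.2pb. Setting this equal to demand: 318 - 0.2pb = -52 + 1.2pb, so pb = 1850/7.
Sellers receive ps = 1850/7 + 280 = 3810/7; q' = 318 − 0.2·(1850/7) = 1856/7.
Government outlay = subsidy × quantity = 280 × 1856/7 = 74240.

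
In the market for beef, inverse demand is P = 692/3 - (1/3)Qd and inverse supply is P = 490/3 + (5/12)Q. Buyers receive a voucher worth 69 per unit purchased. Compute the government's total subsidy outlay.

Government cost = 37628/3

Pre-subsidy: 692/3 - (1/3)Q = 490/3 + (5/12)Q gives Q* = 808/9 and P* = 5420/27.
With the rebate, buyers effectively pay Pb = Ps − 69, where Ps is the price sellers receive.
On the curves, Pb = 692/3 - (1/3)Q and Ps = 490/3 + (5/12)Q; the wedge Ps − Pb = 69 gives 490/3 + (5/12)Q − (692/3 - (1/3)Q) = 69, so Q' = 1636/9.
Then Pb = 692/3 − (1/3)·(1636/9) = 4592/27 and Ps = 490/3 + (5/12)·(1636/9) = 6455/27.
Government outlay = subsidy × quantity = 69 × 1636/9 = 37628/3.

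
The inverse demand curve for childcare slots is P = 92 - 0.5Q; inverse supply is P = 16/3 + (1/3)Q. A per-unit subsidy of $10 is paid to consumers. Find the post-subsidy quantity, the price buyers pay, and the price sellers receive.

Pre-subsidy: 92 - 0.5Q = 16/3 + (1/3)Q gives Q* = 104 and P* = 40.
With the rebate, buyers effectively pay Pb = Ps − 10, where Ps is the price sellers receive.
On the curves, Pb = 92 - 0.5Q and Ps = 16/3 + (1/3)Q; the wedge Ps − Pb = 10 gives 16/3 + (1/3)Q − (92 - 0.5Q) = 10, so Q' = 116.
Then Pb = 92 − 0.5·116 = 34 and Ps = 16/3 + (1/3)·116 = 44.

Q' = 116; buyers pay $34; sellers receive $44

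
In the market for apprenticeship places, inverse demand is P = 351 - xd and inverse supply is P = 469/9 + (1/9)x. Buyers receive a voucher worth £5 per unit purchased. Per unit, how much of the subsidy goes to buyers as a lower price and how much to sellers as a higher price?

Pre-subsidy: 351 - x = 469/9 + (1/9)x gives x* = 269 and P* = 82.
With the rebate, buyers effectively pay Pb = Ps − 5, where Ps is the price sellers receive.
On the curves, Pb = 351 - x and Ps = 469/9 + (1/9)x; the wedge Ps − Pb = 5 gives 469/9 + (1/9)x − (351 - x) = 5, so x' = 273.5.
Then Pb = 351 − 1·273.5 = 77.5 and Ps = 469/9 + (1/9)·273.5 = 82.5.
Buyers' price falls by P* − Pb = 82 − 77.5 = 4.5; sellers' price rises by Ps − P* = 82.5 − 82 = 0.5.

Buyers gain £4.5 per unit; sellers gain £0.5 per unit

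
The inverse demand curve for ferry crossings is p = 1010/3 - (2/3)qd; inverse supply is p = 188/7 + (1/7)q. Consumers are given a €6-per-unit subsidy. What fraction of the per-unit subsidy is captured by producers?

Producer share = 3/17

Pre-subsidy: 1010/3 - (2/3)q = 188/7 + (1/7)q gives q* = 6506/17 and p* = 1386/17.
With the rebate, buyers effectively pay pb = ps − 6, where ps is the price sellers receive.
On the curves, pb = 1010/3 - (2/3)q and ps = 188/7 + (1/7)q; the wedge ps − pb = 6 gives 188/7 + (1/7)q − (1010/3 - (2/3)q) = 6, so q' = 6632/17.
Then pb = 1010/3 − (2/3)·(6632/17) = 1302/17 and ps = 188/7 + (1/7)·(6632/17) = 1404/17.
Buyers' price falls by p* − pb = 1386/17 − 1302/17 = 84/17; sellers' price rises by ps − p* = 1404/17 − 1386/17 = 18/17.
So producers capture (18/17)/6 = 3/17 of each unit of subsidy.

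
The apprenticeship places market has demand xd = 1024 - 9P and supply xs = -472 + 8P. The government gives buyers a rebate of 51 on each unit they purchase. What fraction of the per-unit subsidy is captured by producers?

Producer share = 9/17

Pre-subsidy: 1024 - 9P = -472 + 8P gives P* = 88, x* = 232.
With the rebate, buyers effectively pay Pb = Ps − 51, where Ps is the price sellers receive.
Demand in terms of Ps becomes xd = 1024 − 9(Ps − 51) = 1483 - 9Ps. Setting this equal to supply: 1483 - 9Ps = -472 + 8Ps, so Ps = 115.
Buyers pay Pb = 115 − 51 = 64; x' = -472 + 8·115 = 448.
Buyers' price falls by P* − Pb = 88 − 64 = 24; sellers' price rises by Ps − P* = 115 − 88 = 27.
So producers capture 27/51 = 9/17 of each unit of subsidy.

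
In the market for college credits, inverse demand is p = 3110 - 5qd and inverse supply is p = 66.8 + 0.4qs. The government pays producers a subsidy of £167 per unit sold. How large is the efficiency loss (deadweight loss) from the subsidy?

Pre-subsidy: 3110 - 5q = 66.8 + 0.4q gives q* = 5072/9 and p* = 2630/9.
With the subsidy, sellers receive ps = pb + 167 for each unit, where pb is the price buyers pay.
On the curves, pb = 3110 - 5q and ps = 66.8 + 0.4q; the wedge ps − pb = 167 gives 66.8 + 0.4q − (3110 - 5q) = 167, so q' = 16051/27.
Then pb = 3110 − 5·(16051/27) = 3715/27 and ps = 66.8 + 0.4·(16051/27) = 8224/27.
The subsidy expands output by 16051/27 − 5072/9 = 835/27 past the efficient level; on those units the gap between marginal cost and willingness to pay runs from 0 up to 167.
DWL = ½ × 167 × 835/27 = 139445/54.

Deadweight loss = 139445/54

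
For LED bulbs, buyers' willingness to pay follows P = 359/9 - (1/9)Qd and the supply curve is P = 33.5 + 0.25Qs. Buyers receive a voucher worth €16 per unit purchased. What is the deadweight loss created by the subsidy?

Deadweight loss = 4608/13

Pre-subsidy: 359/9 - (1/9)Q = 33.5 + 0.25Q gives Q* = 230/13 and P* = 493/13.
With the rebate, buyers effectively pay Pb = Ps − 16, where Ps is the price sellers receive.
On the curves, Pb = 359/9 - (1/9)Q and Ps = 33.5 + 0.25Q; the wedge Ps − Pb = 16 gives 33.5 + 0.25Q − (359/9 - (1/9)Q) = 16, so Q' = 62.
Then Pb = 359/9 − (1/9)·62 = 33 and Ps = 33.5 + 0.25·62 = 49.
The subsidy expands output by 62 − 230/13 = 576/13 past the efficient level; on those units the gap between marginal cost and willingness to pay runs from 0 up to 16.
DWL = ½ × 16 × 576/13 = 4608/13.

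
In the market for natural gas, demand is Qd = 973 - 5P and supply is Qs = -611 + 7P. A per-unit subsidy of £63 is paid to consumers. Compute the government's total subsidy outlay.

Pre-subsidy: 973 - 5P = -611 + 7P gives P* = 132, Q* = 313.
With the rebate, buyers effectively pay Pb = Ps − 63, where Ps is the price sellers receive.
Demand in terms of Ps becomes Qd = 973 − 5(Ps − 63) = 1288 - 5Ps. Setting this equal to supply: 1288 - 5Ps = -611 + 7Ps, so Ps = 158.25.
Buyers pay Pb = 158.25 − 63 = 95.25; Q' = -611 + 7·158.25 = 496.75.
Government outlay = subsidy × quantity = 63 × 496.75 = 31295.25.

Government cost = £31295.25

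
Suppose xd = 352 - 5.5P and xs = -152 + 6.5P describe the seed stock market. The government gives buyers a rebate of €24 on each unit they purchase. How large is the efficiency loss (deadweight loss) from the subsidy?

Deadweight loss = €858

Pre-subsidy: 352 - 5.5P = -152 + 6.5P gives P* = 42, x* = 121.
With the rebate, buyers effectively pay Pb = Ps − 24, where Ps is the price sellers receive.
Demand in terms of Ps becomes xd = 352 − 5.5(Ps − 24) = 484 - 5.5Ps. Setting this equal to supply: 484 - 5.5Ps = -152 + 6.5Ps, so Ps = 53.
Buyers pay Pb = 53 − 24 = 29; x' = -152 + 6.5·53 = 192.5.
The subsidy expands output by 192.5 − 121 = 71.5 past the efficient level; on those units the gap between marginal cost and willingness to pay runs from 0 up to 24.
DWL = ½ × 24 × 71.5 = 858.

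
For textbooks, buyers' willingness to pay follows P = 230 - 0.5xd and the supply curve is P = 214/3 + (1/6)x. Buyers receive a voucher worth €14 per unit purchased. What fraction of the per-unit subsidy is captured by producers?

Producer share = 0.25

Pre-subsidy: 230 - 0.5x = 214/3 + (1/6)x gives x* = 238 and P* = 111.
With the rebate, buyers effectively pay Pb = Ps − 14, where Ps is the price sellers receive.
On the curves, Pb = 230 - 0.5x and Ps = 214/3 + (1/6)x; the wedge Ps − Pb = 14 gives 214/3 + (1/6)x − (230 - 0.5x) = 14, so x' = 259.
Then Pb = 230 − 0.5·259 = 100.5 and Ps = 214/3 + (1/6)·259 = 114.5.
Buyers' price falls by P* − Pb = 111 − 100.5 = 10.5; sellers' price rises by Ps − P* = 114.5 − 111 = 3.5.
So producers capture 3.5/14 = 0.25 of each unit of subsidy.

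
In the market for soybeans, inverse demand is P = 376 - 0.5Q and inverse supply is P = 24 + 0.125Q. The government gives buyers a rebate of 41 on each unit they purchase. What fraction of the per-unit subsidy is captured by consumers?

Pre-subsidy: 376 - 0.5Q = 24 + 0.125Q gives Q* = 563.2 and P* = 94.4.
With the rebate, buyers effectively pay Pb = Ps − 41, where Ps is the price sellers receive.
On the curves, Pb = 376 - 0.5Q and Ps = 24 + 0.125Q; the wedge Ps − Pb = 41 gives 24 + 0.125Q − (376 - 0.5Q) = 41, so Q' = 628.8.
Then Pb = 376 − 0.5·628.8 = 61.6 and Ps = 24 + 0.125·628.8 = 102.6.
Buyers' price falls by P* − Pb = 94.4 − 61.6 = 32.8; sellers' price rises by Ps − P* = 102.6 − 94.4 = 8.2.
So consumers capture 32.8/41 = 0.8 of each unit of subsidy.

Consumer share = 0.8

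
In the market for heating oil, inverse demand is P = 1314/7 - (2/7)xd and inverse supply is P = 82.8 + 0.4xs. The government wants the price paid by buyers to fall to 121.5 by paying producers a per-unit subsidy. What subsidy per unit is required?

At a buyer price of 121.5, quantity demanded is 657 − 3.5·121.5 = 231.75.
Sellers supply 231.75 only when they receive Ps = 82.8 + 0.4·231.75 = 175.5.
s = Ps − Pb = 175.5 − 121.5 = 54.

Required subsidy s = 54 per unit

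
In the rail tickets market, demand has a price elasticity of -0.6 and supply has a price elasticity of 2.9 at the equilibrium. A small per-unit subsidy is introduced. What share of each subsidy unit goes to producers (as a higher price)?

Producer share = 6/35

For a small subsidy around the equilibrium, the benefit split depends on the relative slopes, which at a point are proportional to the elasticities.
Buyer share = εs/(εs + |εd|) = 2.9/(2.9 + 0.6) = 29/35; seller share = |εd|/(εs + |εd|) = 6/35.
So producers capture 6/35 of the subsidy.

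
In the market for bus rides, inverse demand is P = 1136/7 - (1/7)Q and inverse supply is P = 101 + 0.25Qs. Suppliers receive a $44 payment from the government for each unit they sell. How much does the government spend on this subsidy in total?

Government cost = $11792

Pre-subsidy: 1136/7 - (1/7)Q = 101 + 0.25Q gives Q* = 156 and P* = 140.
With the subsidy, sellers receive Ps = Pb + 44 for each unit, where Pb is the price buyers pay.
On the curves, Pb = 1136/7 - (1/7)Q and Ps = 101 + 0.25Q; the wedge Ps − Pb = 44 gives 101 + 0.25Q − (1136/7 - (1/7)Q) = 44, so Q' = 268.
Then Pb = 1136/7 − (1/7)·268 = 124 and Ps = 101 + 0.25·268 = 168.
Government outlay = subsidy × quantity = 44 × 268 = 11792.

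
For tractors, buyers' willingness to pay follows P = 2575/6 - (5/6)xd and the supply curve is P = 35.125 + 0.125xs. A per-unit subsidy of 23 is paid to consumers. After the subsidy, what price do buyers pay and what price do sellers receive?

Pre-subsidy: 2575/6 - (5/6)x = 35.125 + 0.125x gives x* = 9457/23 and P* = 1990/23.
With the rebate, buyers effectively pay Pb = Ps − 23, where Ps is the price sellers receive.
On the curves, Pb = 2575/6 - (5/6)x and Ps = 35.125 + 0.125x; the wedge Ps − Pb = 23 gives 35.125 + 0.125x − (2575/6 - (5/6)x) = 23, so x' = 10009/23.
Then Pb = 2575/6 − (5/6)·(10009/23) = 1530/23 and Ps = 35.125 + 0.125·(10009/23) = 2059/23.

Buyers pay 1530/23; sellers receive 2059/23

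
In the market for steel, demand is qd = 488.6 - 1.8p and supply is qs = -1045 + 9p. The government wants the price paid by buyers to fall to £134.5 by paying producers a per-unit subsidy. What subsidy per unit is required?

Required subsidy s = £9 per unit

At a buyer price of 134.5, quantity demanded is 488.6 − 1.8·134.5 = 246.5.
Sellers supply 246.5 only when they receive ps with -1045 + 9·ps = 246.5, i.e. ps = 143.5.
s = ps − pb = 143.5 − 134.5 = 9.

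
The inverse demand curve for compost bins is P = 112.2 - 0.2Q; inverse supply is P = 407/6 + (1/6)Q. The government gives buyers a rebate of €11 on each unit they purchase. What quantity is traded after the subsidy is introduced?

Pre-subsidy: 112.2 - 0.2Q = 407/6 + (1/6)Q gives Q* = 121 and P* = 88.
With the rebate, buyers effectively pay Pb = Ps − 11, where Ps is the price sellers receive.
On the curves, Pb = 112.2 - 0.2Q and Ps = 407/6 + (1/6)Q; the wedge Ps − Pb = 11 gives 407/6 + (1/6)Q − (112.2 - 0.2Q) = 11, so Q' = 151.
Then Pb = 112.2 − 0.2·151 = 82 and Ps = 407/6 + (1/6)·151 = 93.

Q' = 151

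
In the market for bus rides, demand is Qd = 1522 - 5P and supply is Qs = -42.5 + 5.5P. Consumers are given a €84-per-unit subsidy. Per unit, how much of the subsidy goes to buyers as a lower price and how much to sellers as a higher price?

Buyers gain €44 per unit; sellers gain €40 per unit

Pre-subsidy: 1522 - 5P = -42.5 + 5.5P gives P* = 149, Q* = 777.
With the rebate, buyers effectively pay Pb = Ps − 84, where Ps is the price sellers receive.
Demand in terms of Ps becomes Qd = 1522 − 5(Ps − 84) = 1942 - 5Ps. Setting this equal to supply: 1942 - 5Ps = -42.5 + 5.5Ps, so Ps = 189.
Buyers pay Pb = 189 − 84 = 105; Q' = -42.5 + 5.5·189 = 997.
Buyers' price falls by P* − Pb = 149 − 105 = 44; sellers' price rises by Ps − P* = 189 − 149 = 40.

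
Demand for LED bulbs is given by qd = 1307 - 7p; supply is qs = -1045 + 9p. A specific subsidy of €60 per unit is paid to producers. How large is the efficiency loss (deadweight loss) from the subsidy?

Deadweight loss = €7087.5

Pre-subsidy: 1307 - 7p = -1045 + 9p gives p* = 147, q* = 278.
With the subsidy, sellers receive ps = pb + 60 for each unit, where pb is the price buyers pay.
Supply in terms of pb becomes qs = -1045 + 9(pb + 60) = -505 + 9pb. Setting this equal to demand: 1307 - 7pb = -505 + 9pb, so pb = 113.25.
Sellers receive ps = 113.25 + 60 = 173.25; q' = 1307 − 7·113.25 = 514.25.
The subsidy expands output by 514.25 − 278 = 236.25 past the efficient level; on those units the gap between marginal cost and willingness to pay runs from 0 up to 60.
DWL = ½ × 60 × 236.25 = 7087.5.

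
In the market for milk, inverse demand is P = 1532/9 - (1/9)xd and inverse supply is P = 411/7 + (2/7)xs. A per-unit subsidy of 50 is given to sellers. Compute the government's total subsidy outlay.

Government cost = 20350

Pre-subsidy: 1532/9 - (1/9)x = 411/7 + (2/7)x gives x* = 281 and P* = 139.
With the subsidy, sellers receive Ps = Pb + 50 for each unit, where Pb is the price buyers pay.
On the curves, Pb = 1532/9 - (1/9)x and Ps = 411/7 + (2/7)x; the wedge Ps − Pb = 50 gives 411/7 + (2/7)x − (1532/9 - (1/9)x) = 50, so x' = 407.
Then Pb = 1532/9 − (1/9)·407 = 125 and Ps = 411/7 + (2/7)·407 = 175.
Government outlay = subsidy × quantity = 50 × 407 = 20350.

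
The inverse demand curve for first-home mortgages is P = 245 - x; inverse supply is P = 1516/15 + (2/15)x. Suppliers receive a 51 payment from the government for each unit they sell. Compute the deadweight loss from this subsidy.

Pre-subsidy: 245 - x = 1516/15 + (2/15)x gives x* = 127 and P* = 118.
With the subsidy, sellers receive Ps = Pb + 51 for each unit, where Pb is the price buyers pay.
On the curves, Pb = 245 - x and Ps = 1516/15 + (2/15)x; the wedge Ps − Pb = 51 gives 1516/15 + (2/15)x − (245 - x) = 51, so x' = 172.
Then Pb = 245 − 1·172 = 73 and Ps = 1516/15 + (2/15)·172 = 124.
The subsidy expands output by 172 − 127 = 45 past the efficient level; on those units the gap between marginal cost and willingness to pay runs from 0 up to 51.
DWL = ½ × 51 × 45 = 1147.5.

Deadweight loss = 1147.5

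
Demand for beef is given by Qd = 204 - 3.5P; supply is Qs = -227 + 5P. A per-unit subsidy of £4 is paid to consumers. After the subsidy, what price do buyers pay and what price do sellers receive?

Pre-subsidy: 204 - 3.5P = -227 + 5P gives P* = 862/17, Q* = 451/17.
With the rebate, buyers effectively pay Pb = Ps − 4, where Ps is the price sellers receive.
Demand in terms of Ps becomes Qd = 204 − 3.5(Ps − 4) = 218 - 3.5Ps. Setting this equal to supply: 218 - 3.5Ps = -227 + 5Ps, so Ps = 890/17.
Buyers pay Pb = 890/17 − 4 = 822/17; Q' = -227 + 5·(890/17) = 591/17.

Buyers pay 822/17; sellers receive 890/17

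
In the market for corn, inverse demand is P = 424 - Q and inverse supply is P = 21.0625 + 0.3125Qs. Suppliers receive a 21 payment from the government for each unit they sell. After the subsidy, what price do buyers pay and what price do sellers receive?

Pre-subsidy: 424 - Q = 21.0625 + 0.3125Q gives Q* = 307 and P* = 117.
With the subsidy, sellers receive Ps = Pb + 21 for each unit, where Pb is the price buyers pay.
On the curves, Pb = 424 - Q and Ps = 21.0625 + 0.3125Q; the wedge Ps − Pb = 21 gives 21.0625 + 0.3125Q − (424 - Q) = 21, so Q' = 323.
Then Pb = 424 − 1·323 = 101 and Ps = 21.0625 + 0.3125·323 = 122.

Buyers pay 101; sellers receive 122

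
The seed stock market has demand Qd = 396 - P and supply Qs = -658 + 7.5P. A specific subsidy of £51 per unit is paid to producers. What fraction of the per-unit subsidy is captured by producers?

Pre-subsidy: 396 - P = -658 + 7.5P gives P* = 124, Q* = 272.
With the subsidy, sellers receive Ps = Pb + 51 for each unit, where Pb is the price buyers pay.
Supply in terms of Pb becomes Qs = -658 + 7.5(Pb + 51) = -275.5 + 7.5Pb. Setting this equal to demand: 396 - Pb = -275.5 + 7.5Pb, so Pb = 79.
Sellers receive Ps = 79 + 51 = 130; Q' = 396 − 1·79 = 317.
Buyers' price falls by P* − Pb = 124 − 79 = 45; sellers' price rises by Ps − P* = 130 − 124 = 6.
So producers capture 6/51 = 2/17 of each unit of subsidy.

Producer share = 2/17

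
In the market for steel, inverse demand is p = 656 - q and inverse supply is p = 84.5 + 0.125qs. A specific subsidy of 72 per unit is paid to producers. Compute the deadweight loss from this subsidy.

Pre-subsidy: 656 - q = 84.5 + 0.125q gives q* = 508 and p* = 148.
With the subsidy, sellers receive ps = pb + 72 for each unit, where pb is the price buyers pay.
On the curves, pb = 656 - q and ps = 84.5 + 0.125q; the wedge ps − pb = 72 gives 84.5 + 0.125q − (656 - q) = 72, so q' = 572.
Then pb = 656 − 1·572 = 84 and ps = 84.5 + 0.125·572 = 156.
The subsidy expands output by 572 − 508 = 64 past the efficient level; on those units the gap between marginal cost and willingness to pay runs from 0 up to 72.
DWL = ½ × 72 × 64 = 2304.

Deadweight loss = 2304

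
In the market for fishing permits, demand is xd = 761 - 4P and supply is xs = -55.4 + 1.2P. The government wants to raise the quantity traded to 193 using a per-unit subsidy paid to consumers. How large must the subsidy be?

Required subsidy s = 65 per unit

At x = 193, invert demand for the buyer price: Pb = (761 − 193)/4 = 142; invert supply for the seller price: Ps = (193 − (-55.4))/1.2 = 207.
The subsidy must fill the gap: s = Ps − Pb = 207 − 142 = 65.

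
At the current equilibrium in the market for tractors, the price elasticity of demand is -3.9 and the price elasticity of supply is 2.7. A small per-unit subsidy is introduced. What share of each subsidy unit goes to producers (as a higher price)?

Producer share = 13/22

For a small subsidy around the equilibrium, the benefit split depends on the relative slopes, which at a point are proportional to the elasticities.
Buyer share = εs/(εs + |εd|) = 2.7/(2.7 + 3.9) = 9/22; seller share = |εd|/(εs + |εd|) = 13/22.
So producers capture 13/22 of the subsidy.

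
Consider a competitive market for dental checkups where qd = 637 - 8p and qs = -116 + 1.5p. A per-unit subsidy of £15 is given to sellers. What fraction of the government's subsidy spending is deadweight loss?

Pre-subsidy: 637 - 8p = -116 + 1.5p gives p* = 1506/19, q* = 55/19.
With the subsidy, sellers receive ps = pb + 15 for each unit, where pb is the price buyers pay.
Supply in terms of pb becomes qs = -116 + 1.5(pb + 15) = -93.5 + 1.5pb. Setting this equal to demand: 637 - 8pb = -93.5 + 1.5pb, so pb = 1461/19.
Sellers receive ps = 1461/19 + 15 = 1746/19; q' = 637 − 8·(1461/19) = 415/19.
ΔCS = ½(55/19 + 415/19)(1506/19 − 1461/19) = 10575/361; ΔPS = ½(55/19 + 415/19)(1746/19 − 1506/19) = 56400/361.
Government spending = 15 × 415/19 = 6225/19.
DWL = ½ × 15 × (415/19 − 55/19) = 2700/19; fraction = (2700/19) / (6225/19) = 36/83.

DWL / government spending = 36/83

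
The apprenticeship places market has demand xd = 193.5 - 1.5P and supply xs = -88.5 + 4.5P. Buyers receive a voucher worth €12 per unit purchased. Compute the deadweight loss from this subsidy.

Deadweight loss = €81

Pre-subsidy: 193.5 - 1.5P = -88.5 + 4.5P gives P* = 47, x* = 123.
With the rebate, buyers effectively pay Pb = Ps − 12, where Ps is the price sellers receive.
Demand in terms of Ps becomes xd = 193.5 − 1.5(Ps − 12) = 211.5 - 1.5Ps. Setting this equal to supply: 211.5 - 1.5Ps = -88.5 + 4.5Ps, so Ps = 50.
Buyers pay Pb = 50 − 12 = 38; x' = -88.5 + 4.5·50 = 136.5.
The subsidy expands output by 136.5 − 123 = 13.5 past the efficient level; on those units the gap between marginal cost and willingness to pay runs from 0 up to 12.
DWL = ½ × 12 × 13.5 = 81.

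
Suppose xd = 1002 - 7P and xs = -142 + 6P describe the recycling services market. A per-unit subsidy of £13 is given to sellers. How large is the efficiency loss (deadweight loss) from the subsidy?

Deadweight loss = £273

Pre-subsidy: 1002 - 7P = -142 + 6P gives P* = 88, x* = 386.
With the subsidy, sellers receive Ps = Pb + 13 for each unit, where Pb is the price buyers pay.
Supply in terms of Pb becomes xs = -142 + 6(Pb + 13) = -64 + 6Pb. Setting this equal to demand: 1002 - 7Pb = -64 + 6Pb, so Pb = 82.
Sellers receive Ps = 82 + 13 = 95; x' = 1002 − 7·82 = 428.
The subsidy expands output by 428 − 386 = 42 past the efficient level; on those units the gap between marginal cost and willingness to pay runs from 0 up to 13.
DWL = ½ × 13 × 42 = 273.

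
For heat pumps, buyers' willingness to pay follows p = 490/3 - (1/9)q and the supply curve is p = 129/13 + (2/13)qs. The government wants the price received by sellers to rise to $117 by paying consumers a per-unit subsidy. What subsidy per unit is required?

Required subsidy s = $31 per unit

At a seller price of 117, quantity supplied is -64.5 + 6.5·117 = 696.
Buyers absorb 696 only when they pay pb = 490/3 − (1/9)·696 = 86.
s = ps − pb = 117 − 86 = 31.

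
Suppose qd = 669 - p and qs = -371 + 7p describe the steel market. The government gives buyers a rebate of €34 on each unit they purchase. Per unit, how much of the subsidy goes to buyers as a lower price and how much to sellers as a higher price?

Pre-subsidy: 669 - p = -371 + 7p gives p* = 130, q* = 539.
With the rebate, buyers effectively pay pb = ps − 34, where ps is the price sellers receive.
Demand in terms of ps becomes qd = 669 − 1(ps − 34) = 703 - ps. Setting this equal to supply: 703 - ps = -371 + 7ps, so ps = 134.25.
Buyers pay pb = 134.25 − 34 = 100.25; q' = -371 + 7·134.25 = 568.75.
Buyers' price falls by p* − pb = 130 − 100.25 = 29.75; sellers' price rises by ps − p* = 134.25 − 130 = 4.25.

Buyers gain €29.75 per unit; sellers gain €4.25 per unit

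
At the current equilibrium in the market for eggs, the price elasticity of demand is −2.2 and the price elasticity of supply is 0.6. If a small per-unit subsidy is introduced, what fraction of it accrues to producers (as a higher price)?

For a small subsidy around the equilibrium, the benefit split depends on the relative slopes, which at a point are proportional to the elasticities.
Buyer share = εs/(εs + |εd|) = 0.6/(0.6 + 2.2) = 3/14; seller share = |εd|/(εs + |εd|) = 11/14.
So producers capture 11/14 of the subsidy.

Producer share = 11/14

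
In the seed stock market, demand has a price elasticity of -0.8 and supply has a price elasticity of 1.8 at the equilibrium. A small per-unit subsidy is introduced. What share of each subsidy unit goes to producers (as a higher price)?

Producer share = 4/13

For a small subsidy around the equilibrium, the benefit split depends on the relative slopes, which at a point are proportional to the elasticities.
Buyer share = εs/(εs + |εd|) = 1.8/(1.8 + 0.8) = 9/13; seller share = |εd|/(εs + |εd|) = 4/13.
So producers capture 4/13 of the subsidy.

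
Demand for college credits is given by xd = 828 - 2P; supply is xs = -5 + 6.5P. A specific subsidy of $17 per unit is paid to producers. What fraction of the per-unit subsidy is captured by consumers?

Consumer share = 13/17

Pre-subsidy: 828 - 2P = -5 + 6.5P gives P* = 98, x* = 632.
With the subsidy, sellers receive Ps = Pb + 17 for each unit, where Pb is the price buyers pay.
Supply in terms of Pb becomes xs = -5 + 6.5(Pb + 17) = 105.5 + 6.5Pb. Setting this equal to demand: 828 - 2Pb = 105.5 + 6.5Pb, so Pb = 85.
Sellers receive Ps = 85 + 17 = 102; x' = 828 − 2·85 = 658.
Buyers' price falls by P* − Pb = 98 − 85 = 13; sellers' price rises by Ps − P* = 102 − 98 = 4.
So consumers capture 13/17 = 13/17 of each unit of subsidy.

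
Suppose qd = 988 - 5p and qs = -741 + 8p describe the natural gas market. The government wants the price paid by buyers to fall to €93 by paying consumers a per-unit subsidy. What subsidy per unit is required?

Required subsidy s = €65 per unit

At a buyer price of 93, quantity demanded is 988 − 5·93 = 523.
Sellers supply 523 only when they receive ps with -741 + 8·ps = 523, i.e. ps = 158.
s = ps − pb = 158 − 93 = 65.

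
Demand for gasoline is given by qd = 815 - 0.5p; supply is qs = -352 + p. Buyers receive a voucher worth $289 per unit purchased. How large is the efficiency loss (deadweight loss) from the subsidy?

Deadweight loss = 83521/6

Pre-subsidy: 815 - 0.5p = -352 + p gives p* = 778, q* = 426.
With the rebate, buyers effectively pay pb = ps − 289, where ps is the price sellers receive.
Demand in terms of ps becomes qd = 815 − 0.5(ps − 289) = 959.5 - 0.5ps. Setting this equal to supply: 959.5 - 0.5ps = -352 + ps, so ps = 2623/3.
Buyers pay pb = 2623/3 − 289 = 1756/3; q' = -352 + 1·(2623/3) = 1567/3.
The subsidy expands output by 1567/3 − 426 = 289/3 past the efficient level; on those units the gap between marginal cost and willingness to pay runs from 0 up to 289.
DWL = ½ × 289 × 289/3 = 83521/6.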